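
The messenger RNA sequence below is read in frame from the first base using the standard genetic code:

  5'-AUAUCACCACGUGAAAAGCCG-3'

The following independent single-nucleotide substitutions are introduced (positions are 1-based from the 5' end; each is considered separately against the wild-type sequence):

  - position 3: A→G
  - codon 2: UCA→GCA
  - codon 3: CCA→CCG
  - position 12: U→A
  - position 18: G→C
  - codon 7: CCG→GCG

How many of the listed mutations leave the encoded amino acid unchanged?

2

Codon 1: AUA (Ile) → AUG (Met) — missense.
Codon 2: UCA (Ser) → GCA (Ala) — missense.
Codon 3: CCA (Pro) → CCG (Pro) — synonymous.
Codon 4: CGU (Arg) → CGA (Arg) — synonymous.
Codon 6: AAG (Lys) → AAC (Asn) — missense.
Codon 7: CCG (Pro) → GCG (Ala) — missense.
Synonymous: 2 of 6.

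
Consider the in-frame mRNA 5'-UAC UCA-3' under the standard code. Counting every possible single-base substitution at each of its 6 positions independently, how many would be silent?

Codon 1 (UAC, Tyr): 1 synonymous substitution.
Codon 2 (UCA, Ser): 3 synonymous substitutions.
Total: 1 + 3 = 4.

4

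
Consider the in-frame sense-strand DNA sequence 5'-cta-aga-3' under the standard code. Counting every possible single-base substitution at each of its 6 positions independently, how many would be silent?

Codon 1 (CTA, Leu): 4 synonymous substitutions.
Codon 2 (AGA, Arg): 2 synonymous substitutions.
Total: 4 + 2 = 6.

6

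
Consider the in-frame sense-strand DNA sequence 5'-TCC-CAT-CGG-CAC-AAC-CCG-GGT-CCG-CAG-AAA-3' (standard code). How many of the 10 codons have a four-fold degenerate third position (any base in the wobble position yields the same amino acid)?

Codon 1 TCC (Ser): third position 4-fold.
Codon 2 CAT (His): third position 2-fold.
Codon 3 CGG (Arg): third position 4-fold.
Codon 4 CAC (His): third position 2-fold.
Codon 5 AAC (Asn): third position 2-fold.
Codon 6 CCG (Pro): third position 4-fold.
Codon 7 GGT (Gly): third position 4-fold.
Codon 8 CCG (Pro): third position 4-fold.
Codon 9 CAG (Gln): third position 2-fold.
Codon 10 AAA (Lys): third position 2-fold.
Four-fold degenerate third positions: 5.

5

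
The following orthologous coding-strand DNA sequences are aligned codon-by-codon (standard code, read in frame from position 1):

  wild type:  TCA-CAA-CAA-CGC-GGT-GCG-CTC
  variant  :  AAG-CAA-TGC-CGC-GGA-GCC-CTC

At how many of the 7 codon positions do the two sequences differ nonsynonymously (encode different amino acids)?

2

Codon 1: TCA Ser / AAG Lys — nonsynonymous.
Codon 2: CAA Gln / CAA Gln — identical.
Codon 3: CAA Gln / TGC Cys — nonsynonymous.
Codon 4: CGC Arg / CGC Arg — identical.
Codon 5: GGT Gly / GGA Gly — synonymous.
Codon 6: GCG Ala / GCC Ala — synonymous.
Codon 7: CTC Leu / CTC Leu — identical.
Nonsynonymous differences: 2.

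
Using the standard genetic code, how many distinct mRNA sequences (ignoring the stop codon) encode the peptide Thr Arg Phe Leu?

288

Thr: 4 codons.
Arg: 6 codons.
Phe: 2 codons.
Leu: 6 codons.
4 × 6 × 2 × 6 = 288.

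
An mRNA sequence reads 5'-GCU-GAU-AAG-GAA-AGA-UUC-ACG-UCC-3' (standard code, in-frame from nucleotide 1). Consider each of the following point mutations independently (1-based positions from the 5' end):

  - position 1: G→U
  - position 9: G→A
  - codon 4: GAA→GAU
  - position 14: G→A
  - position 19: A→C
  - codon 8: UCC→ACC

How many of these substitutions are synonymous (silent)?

Codon 1: GCU (Ala) → UCU (Ser) — missense.
Codon 3: AAG (Lys) → AAA (Lys) — synonymous.
Codon 4: GAA (Glu) → GAU (Asp) — missense.
Codon 5: AGA (Arg) → AAA (Lys) — missense.
Codon 7: ACG (Thr) → CCG (Pro) — missense.
Codon 8: UCC (Ser) → ACC (Thr) — missense.
Synonymous: 1 of 6.

1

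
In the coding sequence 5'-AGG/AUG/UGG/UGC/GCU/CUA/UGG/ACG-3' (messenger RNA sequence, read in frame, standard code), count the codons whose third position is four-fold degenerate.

Codon 1 AGG (Arg): third position 2-fold.
Codon 2 AUG (Met): third position 1-fold.
Codon 3 UGG (Trp): third position 1-fold.
Codon 4 UGC (Cys): third position 2-fold.
Codon 5 GCU (Ala): third position 4-fold.
Codon 6 CUA (Leu): third position 4-fold.
Codon 7 UGG (Trp): third position 1-fold.
Codon 8 ACG (Thr): third position 4-fold.
Four-fold degenerate third positions: 3.

3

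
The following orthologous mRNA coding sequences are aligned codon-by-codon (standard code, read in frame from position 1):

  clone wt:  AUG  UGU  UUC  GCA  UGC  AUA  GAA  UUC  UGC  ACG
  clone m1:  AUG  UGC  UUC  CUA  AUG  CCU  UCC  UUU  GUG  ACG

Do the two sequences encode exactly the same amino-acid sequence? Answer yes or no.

no

Codon 1: AUG Met / AUG Met — identical.
Codon 2: UGU Cys / UGC Cys — synonymous.
Codon 3: UUC Phe / UUC Phe — identical.
Codon 4: GCA Ala / CUA Leu — nonsynonymous.
Codon 5: UGC Cys / AUG Met — nonsynonymous.
Codon 6: AUA Ile / CCU Pro — nonsynonymous.
Codon 7: GAA Glu / UCC Ser — nonsynonymous.
Codon 8: UUC Phe / UUU Phe — synonymous.
Codon 9: UGC Cys / GUG Val — nonsynonymous.
Codon 10: ACG Thr / ACG Thr — identical.
Nonsynonymous differences: 5 → different protein.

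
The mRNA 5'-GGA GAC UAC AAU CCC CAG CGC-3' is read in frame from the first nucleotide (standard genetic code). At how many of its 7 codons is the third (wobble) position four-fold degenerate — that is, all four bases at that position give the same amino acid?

Codon 1 GGA (Gly): third position 4-fold.
Codon 2 GAC (Asp): third position 2-fold.
Codon 3 UAC (Tyr): third position 2-fold.
Codon 4 AAU (Asn): third position 2-fold.
Codon 5 CCC (Pro): third position 4-fold.
Codon 6 CAG (Gln): third position 2-fold.
Codon 7 CGC (Arg): third position 4-fold.
Four-fold degenerate third positions: 3.

3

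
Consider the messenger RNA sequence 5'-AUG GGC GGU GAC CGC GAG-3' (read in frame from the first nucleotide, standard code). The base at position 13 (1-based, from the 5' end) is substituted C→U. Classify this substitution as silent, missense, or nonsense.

Position 13 falls in codon 5: CGC → Arg.
After the substitution the codon is UGC → Cys.
Arg ≠ Cys, so this is a missense mutation.

missense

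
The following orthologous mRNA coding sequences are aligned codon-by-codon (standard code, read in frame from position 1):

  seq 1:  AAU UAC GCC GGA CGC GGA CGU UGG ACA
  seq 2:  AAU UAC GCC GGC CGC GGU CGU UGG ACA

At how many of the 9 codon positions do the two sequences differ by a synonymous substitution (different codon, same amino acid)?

2

Codon 1: AAU Asn / AAU Asn — identical.
Codon 2: UAC Tyr / UAC Tyr — identical.
Codon 3: GCC Ala / GCC Ala — identical.
Codon 4: GGA Gly / GGC Gly — synonymous.
Codon 5: CGC Arg / CGC Arg — identical.
Codon 6: GGA Gly / GGU Gly — synonymous.
Codon 7: CGU Arg / CGU Arg — identical.
Codon 8: UGG Trp / UGG Trp — identical.
Codon 9: ACA Thr / ACA Thr — identical.
Synonymous differences: 2.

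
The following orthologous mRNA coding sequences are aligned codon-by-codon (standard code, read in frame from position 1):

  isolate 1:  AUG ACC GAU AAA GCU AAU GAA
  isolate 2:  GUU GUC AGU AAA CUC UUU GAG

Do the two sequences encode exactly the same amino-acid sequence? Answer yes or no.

no

Codon 1: AUG Met / GUU Val — nonsynonymous.
Codon 2: ACC Thr / GUC Val — nonsynonymous.
Codon 3: GAU Asp / AGU Ser — nonsynonymous.
Codon 4: AAA Lys / AAA Lys — identical.
Codon 5: GCU Ala / CUC Leu — nonsynonymous.
Codon 6: AAU Asn / UUU Phe — nonsynonymous.
Codon 7: GAA Glu / GAG Glu — synonymous.
Nonsynonymous differences: 5 → different protein.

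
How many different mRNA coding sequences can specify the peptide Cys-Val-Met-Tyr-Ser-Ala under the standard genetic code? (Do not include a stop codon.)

Cys: 2 codons.
Val: 4 codons.
Met: 1 codon.
Tyr: 2 codons.
Ser: 6 codons.
Ala: 4 codons.
2 × 4 × 1 × 2 × 6 × 4 = 384.

384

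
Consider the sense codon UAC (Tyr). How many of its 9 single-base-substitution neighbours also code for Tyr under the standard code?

1

Position 1: none → 0 synonymous.
Position 2: none → 0 synonymous.
Position 3: UAU → 1 synonymous.
Total: 0 + 0 + 1 = 1.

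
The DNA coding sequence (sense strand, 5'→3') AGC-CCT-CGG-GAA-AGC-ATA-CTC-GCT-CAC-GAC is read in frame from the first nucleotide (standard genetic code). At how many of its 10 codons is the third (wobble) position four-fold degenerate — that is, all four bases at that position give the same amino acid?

4

Codon 1 AGC (Ser): third position 2-fold.
Codon 2 CCT (Pro): third position 4-fold.
Codon 3 CGG (Arg): third position 4-fold.
Codon 4 GAA (Glu): third position 2-fold.
Codon 5 AGC (Ser): third position 2-fold.
Codon 6 ATA (Ile): third position 3-fold.
Codon 7 CTC (Leu): third position 4-fold.
Codon 8 GCT (Ala): third position 4-fold.
Codon 9 CAC (His): third position 2-fold.
Codon 10 GAC (Asp): third position 2-fold.
Four-fold degenerate third positions: 4.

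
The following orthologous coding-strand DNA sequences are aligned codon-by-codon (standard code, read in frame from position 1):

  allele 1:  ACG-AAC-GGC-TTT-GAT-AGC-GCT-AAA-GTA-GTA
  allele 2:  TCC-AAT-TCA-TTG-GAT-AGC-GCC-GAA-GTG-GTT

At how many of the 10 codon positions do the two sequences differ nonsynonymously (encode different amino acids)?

4

Codon 1: ACG Thr / TCC Ser — nonsynonymous.
Codon 2: AAC Asn / AAT Asn — synonymous.
Codon 3: GGC Gly / TCA Ser — nonsynonymous.
Codon 4: TTT Phe / TTG Leu — nonsynonymous.
Codon 5: GAT Asp / GAT Asp — identical.
Codon 6: AGC Ser / AGC Ser — identical.
Codon 7: GCT Ala / GCC Ala — synonymous.
Codon 8: AAA Lys / GAA Glu — nonsynonymous.
Codon 9: GTA Val / GTG Val — synonymous.
Codon 10: GTA Val / GTT Val — synonymous.
Nonsynonymous differences: 4.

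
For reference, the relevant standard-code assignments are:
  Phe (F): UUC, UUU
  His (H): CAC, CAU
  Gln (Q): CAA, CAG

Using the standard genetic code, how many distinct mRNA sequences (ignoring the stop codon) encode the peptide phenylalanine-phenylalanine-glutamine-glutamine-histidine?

32

Phe: 2 codons.
Phe: 2 codons.
Gln: 2 codons.
Gln: 2 codons.
His: 2 codons.
2 × 2 × 2 × 2 × 2 = 32.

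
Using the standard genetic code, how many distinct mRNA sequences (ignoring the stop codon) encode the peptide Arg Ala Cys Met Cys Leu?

Arg: 6 codons.
Ala: 4 codons.
Cys: 2 codons.
Met: 1 codon.
Cys: 2 codons.
Leu: 6 codons.
6 × 4 × 2 × 1 × 2 × 6 = 576.

576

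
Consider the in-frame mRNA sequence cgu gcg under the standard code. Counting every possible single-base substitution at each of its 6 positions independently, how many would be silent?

Codon 1 (CGU, Arg): 3 synonymous substitutions.
Codon 2 (GCG, Ala): 3 synonymous substitutions.
Total: 3 + 3 = 6.

6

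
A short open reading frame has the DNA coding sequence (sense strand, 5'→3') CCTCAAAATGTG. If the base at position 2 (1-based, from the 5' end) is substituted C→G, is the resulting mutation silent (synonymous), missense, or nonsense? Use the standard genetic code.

missense

Position 2 falls in codon 1: CCT → Pro.
After the substitution the codon is CGT → Arg.
Pro ≠ Arg, so this is a missense mutation.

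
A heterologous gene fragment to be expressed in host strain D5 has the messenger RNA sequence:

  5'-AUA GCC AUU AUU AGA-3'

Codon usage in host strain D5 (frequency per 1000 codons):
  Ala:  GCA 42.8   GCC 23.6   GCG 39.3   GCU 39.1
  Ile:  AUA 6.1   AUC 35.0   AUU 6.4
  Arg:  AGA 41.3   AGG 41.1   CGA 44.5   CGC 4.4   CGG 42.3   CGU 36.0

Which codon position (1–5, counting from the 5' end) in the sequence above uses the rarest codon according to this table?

1

Codon 1 AUA (Ile): 6.1 per 1000.
Codon 2 GCC (Ala): 23.6 per 1000.
Codon 3 AUU (Ile): 6.4 per 1000.
Codon 4 AUU (Ile): 6.4 per 1000.
Codon 5 AGA (Arg): 41.3 per 1000.
Lowest frequency is 6.1 at codon 1.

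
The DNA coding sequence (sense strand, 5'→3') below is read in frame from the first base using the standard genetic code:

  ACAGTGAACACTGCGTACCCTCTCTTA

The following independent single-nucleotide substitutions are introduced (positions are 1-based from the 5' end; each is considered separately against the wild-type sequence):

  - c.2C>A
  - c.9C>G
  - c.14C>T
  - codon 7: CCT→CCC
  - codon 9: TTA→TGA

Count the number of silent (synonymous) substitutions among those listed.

1

Codon 1: ACA (Thr) → AAA (Lys) — missense.
Codon 3: AAC (Asn) → AAG (Lys) — missense.
Codon 5: GCG (Ala) → GTG (Val) — missense.
Codon 7: CCT (Pro) → CCC (Pro) — synonymous.
Codon 9: TTA (Leu) → TGA (Stop) — nonsense.
Synonymous: 1 of 5.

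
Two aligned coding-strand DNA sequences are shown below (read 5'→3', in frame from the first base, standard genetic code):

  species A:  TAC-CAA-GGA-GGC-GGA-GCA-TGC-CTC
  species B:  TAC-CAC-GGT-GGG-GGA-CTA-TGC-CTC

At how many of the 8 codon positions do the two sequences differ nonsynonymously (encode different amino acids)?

Codon 1: TAC Tyr / TAC Tyr — identical.
Codon 2: CAA Gln / CAC His — nonsynonymous.
Codon 3: GGA Gly / GGT Gly — synonymous.
Codon 4: GGC Gly / GGG Gly — synonymous.
Codon 5: GGA Gly / GGA Gly — identical.
Codon 6: GCA Ala / CTA Leu — nonsynonymous.
Codon 7: TGC Cys / TGC Cys — identical.
Codon 8: CTC Leu / CTC Leu — identical.
Nonsynonymous differences: 2.

2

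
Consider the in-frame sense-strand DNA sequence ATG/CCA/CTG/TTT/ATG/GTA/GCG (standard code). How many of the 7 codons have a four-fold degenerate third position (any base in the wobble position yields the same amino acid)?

Codon 1 ATG (Met): third position 1-fold.
Codon 2 CCA (Pro): third position 4-fold.
Codon 3 CTG (Leu): third position 4-fold.
Codon 4 TTT (Phe): third position 2-fold.
Codon 5 ATG (Met): third position 1-fold.
Codon 6 GTA (Val): third position 4-fold.
Codon 7 GCG (Ala): third position 4-fold.
Four-fold degenerate third positions: 4.

4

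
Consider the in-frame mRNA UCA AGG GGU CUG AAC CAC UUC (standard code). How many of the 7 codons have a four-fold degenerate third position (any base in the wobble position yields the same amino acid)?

3

Codon 1 UCA (Ser): third position 4-fold.
Codon 2 AGG (Arg): third position 2-fold.
Codon 3 GGU (Gly): third position 4-fold.
Codon 4 CUG (Leu): third position 4-fold.
Codon 5 AAC (Asn): third position 2-fold.
Codon 6 CAC (His): third position 2-fold.
Codon 7 UUC (Phe): third position 2-fold.
Four-fold degenerate third positions: 3.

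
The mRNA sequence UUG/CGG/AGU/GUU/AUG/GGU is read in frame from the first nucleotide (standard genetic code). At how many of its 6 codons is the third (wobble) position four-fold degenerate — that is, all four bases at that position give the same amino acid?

3

Codon 1 UUG (Leu): third position 2-fold.
Codon 2 CGG (Arg): third position 4-fold.
Codon 3 AGU (Ser): third position 2-fold.
Codon 4 GUU (Val): third position 4-fold.
Codon 5 AUG (Met): third position 1-fold.
Codon 6 GGU (Gly): third position 4-fold.
Four-fold degenerate third positions: 3.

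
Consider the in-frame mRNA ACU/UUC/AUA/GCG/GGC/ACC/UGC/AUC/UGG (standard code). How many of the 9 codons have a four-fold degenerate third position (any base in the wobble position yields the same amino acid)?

Codon 1 ACU (Thr): third position 4-fold.
Codon 2 UUC (Phe): third position 2-fold.
Codon 3 AUA (Ile): third position 3-fold.
Codon 4 GCG (Ala): third position 4-fold.
Codon 5 GGC (Gly): third position 4-fold.
Codon 6 ACC (Thr): third position 4-fold.
Codon 7 UGC (Cys): third position 2-fold.
Codon 8 AUC (Ile): third position 3-fold.
Codon 9 UGG (Trp): third position 1-fold.
Four-fold degenerate third positions: 4.

4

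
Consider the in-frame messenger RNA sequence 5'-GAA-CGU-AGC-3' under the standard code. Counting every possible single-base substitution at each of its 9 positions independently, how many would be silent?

5

Codon 1 (GAA, Glu): 1 synonymous substitution.
Codon 2 (CGU, Arg): 3 synonymous substitutions.
Codon 3 (AGC, Ser): 1 synonymous substitution.
Total: 1 + 3 + 1 = 5.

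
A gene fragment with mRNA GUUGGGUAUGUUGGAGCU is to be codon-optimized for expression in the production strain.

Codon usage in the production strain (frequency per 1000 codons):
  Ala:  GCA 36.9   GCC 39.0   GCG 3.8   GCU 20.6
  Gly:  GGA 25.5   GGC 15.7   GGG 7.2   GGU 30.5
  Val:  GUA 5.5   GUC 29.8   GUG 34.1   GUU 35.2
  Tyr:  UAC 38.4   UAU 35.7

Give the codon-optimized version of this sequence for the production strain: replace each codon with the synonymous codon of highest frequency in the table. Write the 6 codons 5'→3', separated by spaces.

GUU GGU UAC GUU GGU GCC

Codon 1 (Val): best is GUU at 35.2.
Codon 2 (Gly): best is GGU at 30.5.
Codon 3 (Tyr): best is UAC at 38.4.
Codon 4 (Val): best is GUU at 35.2.
Codon 5 (Gly): best is GGU at 30.5.
Codon 6 (Ala): best is GCC at 39.0.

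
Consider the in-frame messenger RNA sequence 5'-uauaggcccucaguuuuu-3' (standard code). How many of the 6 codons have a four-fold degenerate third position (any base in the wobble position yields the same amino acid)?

Codon 1 UAU (Tyr): third position 2-fold.
Codon 2 AGG (Arg): third position 2-fold.
Codon 3 CCC (Pro): third position 4-fold.
Codon 4 UCA (Ser): third position 4-fold.
Codon 5 GUU (Val): third position 4-fold.
Codon 6 UUU (Phe): third position 2-fold.
Four-fold degenerate third positions: 3.

3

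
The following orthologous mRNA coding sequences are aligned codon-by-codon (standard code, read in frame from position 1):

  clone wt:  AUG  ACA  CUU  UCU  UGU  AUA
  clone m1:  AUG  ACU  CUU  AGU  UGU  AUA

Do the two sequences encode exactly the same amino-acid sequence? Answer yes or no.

yes

Codon 1: AUG Met / AUG Met — identical.
Codon 2: ACA Thr / ACU Thr — synonymous.
Codon 3: CUU Leu / CUU Leu — identical.
Codon 4: UCU Ser / AGU Ser — synonymous.
Codon 5: UGU Cys / UGU Cys — identical.
Codon 6: AUA Ile / AUA Ile — identical.
Nonsynonymous differences: 0 → same protein.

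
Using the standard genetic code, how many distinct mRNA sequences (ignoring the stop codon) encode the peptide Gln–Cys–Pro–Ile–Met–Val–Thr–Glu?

Gln: 2 codons.
Cys: 2 codons.
Pro: 4 codons.
Ile: 3 codons.
Met: 1 codon.
Val: 4 codons.
Thr: 4 codons.
Glu: 2 codons.
2 × 2 × 4 × 3 × 1 × 4 × 4 × 2 = 1536.

1536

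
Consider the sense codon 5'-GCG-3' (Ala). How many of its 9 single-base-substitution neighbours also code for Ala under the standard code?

3

Position 1: none → 0 synonymous.
Position 2: none → 0 synonymous.
Position 3: GCT, GCC, GCA → 3 synonymous.
Total: 0 + 0 + 3 = 3.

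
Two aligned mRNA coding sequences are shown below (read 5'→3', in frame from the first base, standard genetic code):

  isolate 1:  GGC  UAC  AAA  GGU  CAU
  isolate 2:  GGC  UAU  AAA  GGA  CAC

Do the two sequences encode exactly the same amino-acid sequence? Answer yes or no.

yes

Codon 1: GGC Gly / GGC Gly — identical.
Codon 2: UAC Tyr / UAU Tyr — synonymous.
Codon 3: AAA Lys / AAA Lys — identical.
Codon 4: GGU Gly / GGA Gly — synonymous.
Codon 5: CAU His / CAC His — synonymous.
Nonsynonymous differences: 0 → same protein.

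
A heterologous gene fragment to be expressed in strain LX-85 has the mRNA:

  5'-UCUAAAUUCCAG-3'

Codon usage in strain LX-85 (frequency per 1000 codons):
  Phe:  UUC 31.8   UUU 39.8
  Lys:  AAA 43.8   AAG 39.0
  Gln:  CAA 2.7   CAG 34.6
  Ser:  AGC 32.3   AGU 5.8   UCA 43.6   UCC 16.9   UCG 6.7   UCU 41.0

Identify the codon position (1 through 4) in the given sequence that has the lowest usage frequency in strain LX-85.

3

Codon 1 UCU (Ser): 41.0 per 1000.
Codon 2 AAA (Lys): 43.8 per 1000.
Codon 3 UUC (Phe): 31.8 per 1000.
Codon 4 CAG (Gln): 34.6 per 1000.
Lowest frequency is 31.8 at codon 3.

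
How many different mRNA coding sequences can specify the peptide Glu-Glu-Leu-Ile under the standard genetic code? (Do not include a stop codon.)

Glu: 2 codons.
Glu: 2 codons.
Leu: 6 codons.
Ile: 3 codons.
2 × 2 × 6 × 3 = 72.

72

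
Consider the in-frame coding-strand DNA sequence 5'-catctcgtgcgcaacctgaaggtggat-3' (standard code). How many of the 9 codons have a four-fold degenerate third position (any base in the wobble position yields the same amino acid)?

Codon 1 CAT (His): third position 2-fold.
Codon 2 CTC (Leu): third position 4-fold.
Codon 3 GTG (Val): third position 4-fold.
Codon 4 CGC (Arg): third position 4-fold.
Codon 5 AAC (Asn): third position 2-fold.
Codon 6 CTG (Leu): third position 4-fold.
Codon 7 AAG (Lys): third position 2-fold.
Codon 8 GTG (Val): third position 4-fold.
Codon 9 GAT (Asp): third position 2-fold.
Four-fold degenerate third positions: 5.

5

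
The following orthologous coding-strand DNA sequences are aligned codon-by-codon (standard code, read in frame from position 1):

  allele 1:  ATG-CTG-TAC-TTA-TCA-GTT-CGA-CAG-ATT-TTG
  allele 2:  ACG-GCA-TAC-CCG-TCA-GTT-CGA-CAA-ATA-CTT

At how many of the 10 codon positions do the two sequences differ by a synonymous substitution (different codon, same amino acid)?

3

Codon 1: ATG Met / ACG Thr — nonsynonymous.
Codon 2: CTG Leu / GCA Ala — nonsynonymous.
Codon 3: TAC Tyr / TAC Tyr — identical.
Codon 4: TTA Leu / CCG Pro — nonsynonymous.
Codon 5: TCA Ser / TCA Ser — identical.
Codon 6: GTT Val / GTT Val — identical.
Codon 7: CGA Arg / CGA Arg — identical.
Codon 8: CAG Gln / CAA Gln — synonymous.
Codon 9: ATT Ile / ATA Ile — synonymous.
Codon 10: TTG Leu / CTT Leu — synonymous.
Synonymous differences: 3.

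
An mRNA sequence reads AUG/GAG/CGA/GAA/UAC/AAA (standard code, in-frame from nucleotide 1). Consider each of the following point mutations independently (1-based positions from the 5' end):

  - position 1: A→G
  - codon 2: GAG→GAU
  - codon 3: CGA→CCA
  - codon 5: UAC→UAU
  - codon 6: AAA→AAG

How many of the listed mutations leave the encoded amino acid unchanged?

2

Codon 1: AUG (Met) → GUG (Val) — missense.
Codon 2: GAG (Glu) → GAU (Asp) — missense.
Codon 3: CGA (Arg) → CCA (Pro) — missense.
Codon 5: UAC (Tyr) → UAU (Tyr) — synonymous.
Codon 6: AAA (Lys) → AAG (Lys) — synonymous.
Synonymous: 2 of 5.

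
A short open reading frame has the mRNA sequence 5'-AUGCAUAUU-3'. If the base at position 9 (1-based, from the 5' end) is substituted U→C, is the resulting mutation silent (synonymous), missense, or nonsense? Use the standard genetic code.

silent

Position 9 falls in codon 3: AUU → Ile.
After the substitution the codon is AUC → Ile.
Both encode Ile, so the change is synonymous.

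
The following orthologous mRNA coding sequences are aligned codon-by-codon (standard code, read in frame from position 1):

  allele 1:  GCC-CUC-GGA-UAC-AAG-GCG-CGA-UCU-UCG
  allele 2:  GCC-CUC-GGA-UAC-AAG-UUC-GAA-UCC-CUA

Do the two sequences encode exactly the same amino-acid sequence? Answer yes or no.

Codon 1: GCC Ala / GCC Ala — identical.
Codon 2: CUC Leu / CUC Leu — identical.
Codon 3: GGA Gly / GGA Gly — identical.
Codon 4: UAC Tyr / UAC Tyr — identical.
Codon 5: AAG Lys / AAG Lys — identical.
Codon 6: GCG Ala / UUC Phe — nonsynonymous.
Codon 7: CGA Arg / GAA Glu — nonsynonymous.
Codon 8: UCU Ser / UCC Ser — synonymous.
Codon 9: UCG Ser / CUA Leu — nonsynonymous.
Nonsynonymous differences: 3 → different protein.

no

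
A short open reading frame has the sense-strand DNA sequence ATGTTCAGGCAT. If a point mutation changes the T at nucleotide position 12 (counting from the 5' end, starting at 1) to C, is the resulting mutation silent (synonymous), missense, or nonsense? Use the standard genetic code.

Position 12 falls in codon 4: CAT → His.
After the substitution the codon is CAC → His.
Both encode His, so the change is synonymous.

silent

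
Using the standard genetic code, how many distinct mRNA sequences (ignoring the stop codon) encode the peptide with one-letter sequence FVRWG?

192

Phe: 2 codons.
Val: 4 codons.
Arg: 6 codons.
Trp: 1 codon.
Gly: 4 codons.
2 × 4 × 6 × 1 × 4 = 192.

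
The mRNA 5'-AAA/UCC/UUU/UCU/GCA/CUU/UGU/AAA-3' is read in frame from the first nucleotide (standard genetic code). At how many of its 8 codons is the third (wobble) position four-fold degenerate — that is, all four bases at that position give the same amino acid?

Codon 1 AAA (Lys): third position 2-fold.
Codon 2 UCC (Ser): third position 4-fold.
Codon 3 UUU (Phe): third position 2-fold.
Codon 4 UCU (Ser): third position 4-fold.
Codon 5 GCA (Ala): third position 4-fold.
Codon 6 CUU (Leu): third position 4-fold.
Codon 7 UGU (Cys): third position 2-fold.
Codon 8 AAA (Lys): third position 2-fold.
Four-fold degenerate third positions: 4.

4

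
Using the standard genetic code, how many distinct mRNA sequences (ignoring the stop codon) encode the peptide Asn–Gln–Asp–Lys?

Asn: 2 codons.
Gln: 2 codons.
Asp: 2 codons.
Lys: 2 codons.
2 × 2 × 2 × 2 = 16.

16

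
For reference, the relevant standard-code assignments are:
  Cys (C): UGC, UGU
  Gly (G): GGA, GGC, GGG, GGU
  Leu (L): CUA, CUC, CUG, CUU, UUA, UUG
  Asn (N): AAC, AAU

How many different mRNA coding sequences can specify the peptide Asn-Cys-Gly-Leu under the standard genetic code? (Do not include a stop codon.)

96

Asn: 2 codons.
Cys: 2 codons.
Gly: 4 codons.
Leu: 6 codons.
2 × 2 × 4 × 6 = 96.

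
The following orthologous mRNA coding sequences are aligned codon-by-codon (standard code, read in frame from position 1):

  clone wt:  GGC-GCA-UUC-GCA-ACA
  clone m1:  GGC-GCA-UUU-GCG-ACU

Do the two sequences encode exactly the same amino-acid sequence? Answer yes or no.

Codon 1: GGC Gly / GGC Gly — identical.
Codon 2: GCA Ala / GCA Ala — identical.
Codon 3: UUC Phe / UUU Phe — synonymous.
Codon 4: GCA Ala / GCG Ala — synonymous.
Codon 5: ACA Thr / ACU Thr — synonymous.
Nonsynonymous differences: 0 → same protein.

yes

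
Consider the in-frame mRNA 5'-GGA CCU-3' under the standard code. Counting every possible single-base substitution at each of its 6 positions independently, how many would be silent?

6

Codon 1 (GGA, Gly): 3 synonymous substitutions.
Codon 2 (CCU, Pro): 3 synonymous substitutions.
Total: 3 + 3 = 6.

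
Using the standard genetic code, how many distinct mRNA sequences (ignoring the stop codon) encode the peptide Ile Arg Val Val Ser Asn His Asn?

13824

Ile: 3 codons.
Arg: 6 codons.
Val: 4 codons.
Val: 4 codons.
Ser: 6 codons.
Asn: 2 codons.
His: 2 codons.
Asn: 2 codons.
3 × 6 × 4 × 4 × 6 × 2 × 2 × 2 = 13824.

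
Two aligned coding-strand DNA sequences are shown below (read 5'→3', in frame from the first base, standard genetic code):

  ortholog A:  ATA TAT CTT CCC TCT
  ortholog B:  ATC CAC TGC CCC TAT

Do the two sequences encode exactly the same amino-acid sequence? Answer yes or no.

no

Codon 1: ATA Ile / ATC Ile — synonymous.
Codon 2: TAT Tyr / CAC His — nonsynonymous.
Codon 3: CTT Leu / TGC Cys — nonsynonymous.
Codon 4: CCC Pro / CCC Pro — identical.
Codon 5: TCT Ser / TAT Tyr — nonsynonymous.
Nonsynonymous differences: 3 → different protein.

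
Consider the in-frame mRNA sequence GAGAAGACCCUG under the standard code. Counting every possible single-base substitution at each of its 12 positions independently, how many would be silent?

Codon 1 (GAG, Glu): 1 synonymous substitution.
Codon 2 (AAG, Lys): 1 synonymous substitution.
Codon 3 (ACC, Thr): 3 synonymous substitutions.
Codon 4 (CUG, Leu): 4 synonymous substitutions.
Total: 1 + 1 + 3 + 4 = 9.

9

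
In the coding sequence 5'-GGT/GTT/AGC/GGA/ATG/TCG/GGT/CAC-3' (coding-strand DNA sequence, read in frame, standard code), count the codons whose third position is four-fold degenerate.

Codon 1 GGT (Gly): third position 4-fold.
Codon 2 GTT (Val): third position 4-fold.
Codon 3 AGC (Ser): third position 2-fold.
Codon 4 GGA (Gly): third position 4-fold.
Codon 5 ATG (Met): third position 1-fold.
Codon 6 TCG (Ser): third position 4-fold.
Codon 7 GGT (Gly): third position 4-fold.
Codon 8 CAC (His): third position 2-fold.
Four-fold degenerate third positions: 5.

5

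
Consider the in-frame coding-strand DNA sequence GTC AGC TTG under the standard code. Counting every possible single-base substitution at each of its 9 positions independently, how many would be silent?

Codon 1 (GTC, Val): 3 synonymous substitutions.
Codon 2 (AGC, Ser): 1 synonymous substitution.
Codon 3 (TTG, Leu): 2 synonymous substitutions.
Total: 3 + 1 + 2 = 6.

6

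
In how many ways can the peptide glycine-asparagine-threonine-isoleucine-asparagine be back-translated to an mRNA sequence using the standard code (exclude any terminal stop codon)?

Gly: 4 codons.
Asn: 2 codons.
Thr: 4 codons.
Ile: 3 codons.
Asn: 2 codons.
4 × 2 × 4 × 3 × 2 = 192.

192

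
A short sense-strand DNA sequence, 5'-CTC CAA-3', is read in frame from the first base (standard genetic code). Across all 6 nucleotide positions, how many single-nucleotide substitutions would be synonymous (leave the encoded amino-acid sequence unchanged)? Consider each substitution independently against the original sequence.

Codon 1 (CTC, Leu): 3 synonymous substitutions.
Codon 2 (CAA, Gln): 1 synonymous substitution.
Total: 3 + 1 = 4.

4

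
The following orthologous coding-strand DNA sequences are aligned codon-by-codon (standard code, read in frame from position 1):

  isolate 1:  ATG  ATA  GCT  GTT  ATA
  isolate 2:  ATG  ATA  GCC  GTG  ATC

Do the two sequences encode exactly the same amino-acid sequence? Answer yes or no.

Codon 1: ATG Met / ATG Met — identical.
Codon 2: ATA Ile / ATA Ile — identical.
Codon 3: GCT Ala / GCC Ala — synonymous.
Codon 4: GTT Val / GTG Val — synonymous.
Codon 5: ATA Ile / ATC Ile — synonymous.
Nonsynonymous differences: 0 → same protein.

yes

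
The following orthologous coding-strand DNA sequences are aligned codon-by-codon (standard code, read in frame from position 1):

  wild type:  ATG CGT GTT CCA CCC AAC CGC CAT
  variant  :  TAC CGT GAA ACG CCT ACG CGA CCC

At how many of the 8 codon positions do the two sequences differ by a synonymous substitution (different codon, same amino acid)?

Codon 1: ATG Met / TAC Tyr — nonsynonymous.
Codon 2: CGT Arg / CGT Arg — identical.
Codon 3: GTT Val / GAA Glu — nonsynonymous.
Codon 4: CCA Pro / ACG Thr — nonsynonymous.
Codon 5: CCC Pro / CCT Pro — synonymous.
Codon 6: AAC Asn / ACG Thr — nonsynonymous.
Codon 7: CGC Arg / CGA Arg — synonymous.
Codon 8: CAT His / CCC Pro — nonsynonymous.
Synonymous differences: 2.

2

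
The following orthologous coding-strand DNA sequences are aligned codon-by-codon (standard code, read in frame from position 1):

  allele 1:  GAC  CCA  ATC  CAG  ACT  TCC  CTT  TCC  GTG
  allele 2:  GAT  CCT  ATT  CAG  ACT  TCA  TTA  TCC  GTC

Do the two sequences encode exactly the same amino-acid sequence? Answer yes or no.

Codon 1: GAC Asp / GAT Asp — synonymous.
Codon 2: CCA Pro / CCT Pro — synonymous.
Codon 3: ATC Ile / ATT Ile — synonymous.
Codon 4: CAG Gln / CAG Gln — identical.
Codon 5: ACT Thr / ACT Thr — identical.
Codon 6: TCC Ser / TCA Ser — synonymous.
Codon 7: CTT Leu / TTA Leu — synonymous.
Codon 8: TCC Ser / TCC Ser — identical.
Codon 9: GTG Val / GTC Val — synonymous.
Nonsynonymous differences: 0 → same protein.

yes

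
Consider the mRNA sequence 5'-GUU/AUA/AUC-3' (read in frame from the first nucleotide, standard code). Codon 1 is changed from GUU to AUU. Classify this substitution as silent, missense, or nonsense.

missense

Position 1 falls in codon 1: GUU → Val.
After the substitution the codon is AUU → Ile.
Val ≠ Ile, so this is a missense mutation.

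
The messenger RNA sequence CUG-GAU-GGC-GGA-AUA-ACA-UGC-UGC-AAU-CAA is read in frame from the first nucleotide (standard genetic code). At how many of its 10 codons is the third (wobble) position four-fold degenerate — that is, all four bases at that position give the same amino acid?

4

Codon 1 CUG (Leu): third position 4-fold.
Codon 2 GAU (Asp): third position 2-fold.
Codon 3 GGC (Gly): third position 4-fold.
Codon 4 GGA (Gly): third position 4-fold.
Codon 5 AUA (Ile): third position 3-fold.
Codon 6 ACA (Thr): third position 4-fold.
Codon 7 UGC (Cys): third position 2-fold.
Codon 8 UGC (Cys): third position 2-fold.
Codon 9 AAU (Asn): third position 2-fold.
Codon 10 CAA (Gln): third position 2-fold.
Four-fold degenerate third positions: 4.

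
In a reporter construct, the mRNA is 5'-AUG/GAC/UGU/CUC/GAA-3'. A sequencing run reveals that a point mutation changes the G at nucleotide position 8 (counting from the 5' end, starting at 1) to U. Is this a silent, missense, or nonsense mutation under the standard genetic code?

Position 8 falls in codon 3: UGU → Cys.
After the substitution the codon is UUU → Phe.
Cys ≠ Phe, so this is a missense mutation.

missense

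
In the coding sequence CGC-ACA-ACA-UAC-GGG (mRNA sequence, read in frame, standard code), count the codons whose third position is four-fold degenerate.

Codon 1 CGC (Arg): third position 4-fold.
Codon 2 ACA (Thr): third position 4-fold.
Codon 3 ACA (Thr): third position 4-fold.
Codon 4 UAC (Tyr): third position 2-fold.
Codon 5 GGG (Gly): third position 4-fold.
Four-fold degenerate third positions: 4.

4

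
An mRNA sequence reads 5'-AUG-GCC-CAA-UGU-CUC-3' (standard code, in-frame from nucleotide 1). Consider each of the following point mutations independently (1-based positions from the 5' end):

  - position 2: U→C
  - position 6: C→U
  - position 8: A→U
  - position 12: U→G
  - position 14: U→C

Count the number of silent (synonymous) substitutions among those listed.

1

Codon 1: AUG (Met) → ACG (Thr) — missense.
Codon 2: GCC (Ala) → GCU (Ala) — synonymous.
Codon 3: CAA (Gln) → CUA (Leu) — missense.
Codon 4: UGU (Cys) → UGG (Trp) — missense.
Codon 5: CUC (Leu) → CCC (Pro) — missense.
Synonymous: 1 of 5.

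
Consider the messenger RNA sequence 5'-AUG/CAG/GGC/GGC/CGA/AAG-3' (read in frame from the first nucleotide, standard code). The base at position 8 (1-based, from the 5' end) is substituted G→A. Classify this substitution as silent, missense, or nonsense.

missense

Position 8 falls in codon 3: GGC → Gly.
After the substitution the codon is GAC → Asp.
Gly ≠ Asp, so this is a missense mutation.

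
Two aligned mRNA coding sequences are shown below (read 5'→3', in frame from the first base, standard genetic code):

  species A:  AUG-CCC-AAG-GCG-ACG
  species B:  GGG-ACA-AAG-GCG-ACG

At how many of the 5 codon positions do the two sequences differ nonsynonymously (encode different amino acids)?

2

Codon 1: AUG Met / GGG Gly — nonsynonymous.
Codon 2: CCC Pro / ACA Thr — nonsynonymous.
Codon 3: AAG Lys / AAG Lys — identical.
Codon 4: GCG Ala / GCG Ala — identical.
Codon 5: ACG Thr / ACG Thr — identical.
Nonsynonymous differences: 2.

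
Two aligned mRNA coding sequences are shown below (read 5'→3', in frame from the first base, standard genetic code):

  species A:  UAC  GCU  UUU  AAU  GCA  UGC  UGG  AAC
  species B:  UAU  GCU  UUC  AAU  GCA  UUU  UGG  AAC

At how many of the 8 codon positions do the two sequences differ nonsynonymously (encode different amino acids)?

1

Codon 1: UAC Tyr / UAU Tyr — synonymous.
Codon 2: GCU Ala / GCU Ala — identical.
Codon 3: UUU Phe / UUC Phe — synonymous.
Codon 4: AAU Asn / AAU Asn — identical.
Codon 5: GCA Ala / GCA Ala — identical.
Codon 6: UGC Cys / UUU Phe — nonsynonymous.
Codon 7: UGG Trp / UGG Trp — identical.
Codon 8: AAC Asn / AAC Asn — identical.
Nonsynonymous differences: 1.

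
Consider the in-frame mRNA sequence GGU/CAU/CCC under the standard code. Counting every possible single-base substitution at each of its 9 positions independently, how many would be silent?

7

Codon 1 (GGU, Gly): 3 synonymous substitutions.
Codon 2 (CAU, His): 1 synonymous substitution.
Codon 3 (CCC, Pro): 3 synonymous substitutions.
Total: 3 + 1 + 3 = 7.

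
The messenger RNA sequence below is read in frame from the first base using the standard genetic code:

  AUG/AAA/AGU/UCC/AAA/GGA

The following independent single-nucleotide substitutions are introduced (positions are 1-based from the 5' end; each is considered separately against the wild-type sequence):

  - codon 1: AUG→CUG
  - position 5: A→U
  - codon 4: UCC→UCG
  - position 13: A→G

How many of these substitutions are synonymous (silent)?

1

Codon 1: AUG (Met) → CUG (Leu) — missense.
Codon 2: AAA (Lys) → AUA (Ile) — missense.
Codon 4: UCC (Ser) → UCG (Ser) — synonymous.
Codon 5: AAA (Lys) → GAA (Glu) — missense.
Synonymous: 1 of 4.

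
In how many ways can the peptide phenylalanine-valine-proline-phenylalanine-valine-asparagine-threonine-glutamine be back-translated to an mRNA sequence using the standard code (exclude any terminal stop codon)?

4096

Phe: 2 codons.
Val: 4 codons.
Pro: 4 codons.
Phe: 2 codons.
Val: 4 codons.
Asn: 2 codons.
Thr: 4 codons.
Gln: 2 codons.
2 × 4 × 4 × 2 × 4 × 2 × 4 × 2 = 4096.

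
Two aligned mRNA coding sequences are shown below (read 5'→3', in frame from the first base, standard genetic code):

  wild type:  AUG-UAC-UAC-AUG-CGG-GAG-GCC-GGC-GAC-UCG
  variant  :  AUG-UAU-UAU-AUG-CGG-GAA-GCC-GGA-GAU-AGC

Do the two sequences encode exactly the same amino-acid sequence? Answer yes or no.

Codon 1: AUG Met / AUG Met — identical.
Codon 2: UAC Tyr / UAU Tyr — synonymous.
Codon 3: UAC Tyr / UAU Tyr — synonymous.
Codon 4: AUG Met / AUG Met — identical.
Codon 5: CGG Arg / CGG Arg — identical.
Codon 6: GAG Glu / GAA Glu — synonymous.
Codon 7: GCC Ala / GCC Ala — identical.
Codon 8: GGC Gly / GGA Gly — synonymous.
Codon 9: GAC Asp / GAU Asp — synonymous.
Codon 10: UCG Ser / AGC Ser — synonymous.
Nonsynonymous differences: 0 → same protein.

yes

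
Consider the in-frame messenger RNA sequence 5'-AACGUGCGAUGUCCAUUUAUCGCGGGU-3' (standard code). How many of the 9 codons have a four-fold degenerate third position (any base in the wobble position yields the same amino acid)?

Codon 1 AAC (Asn): third position 2-fold.
Codon 2 GUG (Val): third position 4-fold.
Codon 3 CGA (Arg): third position 4-fold.
Codon 4 UGU (Cys): third position 2-fold.
Codon 5 CCA (Pro): third position 4-fold.
Codon 6 UUU (Phe): third position 2-fold.
Codon 7 AUC (Ile): third position 3-fold.
Codon 8 GCG (Ala): third position 4-fold.
Codon 9 GGU (Gly): third position 4-fold.
Four-fold degenerate third positions: 5.

5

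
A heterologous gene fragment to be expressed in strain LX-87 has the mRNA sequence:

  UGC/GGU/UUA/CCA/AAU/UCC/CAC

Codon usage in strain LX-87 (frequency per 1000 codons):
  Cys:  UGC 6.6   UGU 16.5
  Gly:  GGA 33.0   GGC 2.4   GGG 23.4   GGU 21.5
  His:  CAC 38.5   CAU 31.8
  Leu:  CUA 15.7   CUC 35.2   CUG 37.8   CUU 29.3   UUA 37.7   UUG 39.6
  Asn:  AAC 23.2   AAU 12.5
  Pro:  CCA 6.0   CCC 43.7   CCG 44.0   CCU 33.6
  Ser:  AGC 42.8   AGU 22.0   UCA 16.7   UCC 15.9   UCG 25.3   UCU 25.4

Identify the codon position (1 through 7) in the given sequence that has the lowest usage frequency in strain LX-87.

Codon 1 UGC (Cys): 6.6 per 1000.
Codon 2 GGU (Gly): 21.5 per 1000.
Codon 3 UUA (Leu): 37.7 per 1000.
Codon 4 CCA (Pro): 6.0 per 1000.
Codon 5 AAU (Asn): 12.5 per 1000.
Codon 6 UCC (Ser): 15.9 per 1000.
Codon 7 CAC (His): 38.5 per 1000.
Lowest frequency is 6.0 at codon 4.

4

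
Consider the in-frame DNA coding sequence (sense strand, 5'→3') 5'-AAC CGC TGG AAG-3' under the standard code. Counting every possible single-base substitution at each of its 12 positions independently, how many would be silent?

Codon 1 (AAC, Asn): 1 synonymous substitution.
Codon 2 (CGC, Arg): 3 synonymous substitutions.
Codon 3 (TGG, Trp): 0 synonymous substitutions.
Codon 4 (AAG, Lys): 1 synonymous substitution.
Total: 1 + 3 + 0 + 1 = 5.

5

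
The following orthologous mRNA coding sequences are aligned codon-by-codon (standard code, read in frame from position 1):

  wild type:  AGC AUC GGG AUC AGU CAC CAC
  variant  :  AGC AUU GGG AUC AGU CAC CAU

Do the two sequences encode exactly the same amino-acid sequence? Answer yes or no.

yes

Codon 1: AGC Ser / AGC Ser — identical.
Codon 2: AUC Ile / AUU Ile — synonymous.
Codon 3: GGG Gly / GGG Gly — identical.
Codon 4: AUC Ile / AUC Ile — identical.
Codon 5: AGU Ser / AGU Ser — identical.
Codon 6: CAC His / CAC His — identical.
Codon 7: CAC His / CAU His — synonymous.
Nonsynonymous differences: 0 → same protein.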